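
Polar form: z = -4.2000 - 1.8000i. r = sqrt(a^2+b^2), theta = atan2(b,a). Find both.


r = sqrt(17.64+3.24) = sqrt(20.88) = 4.5695
theta = atan2(-1.8, -4.2) = -156.8014 degrees

r = 4.5695, theta = -156.8014 degrees


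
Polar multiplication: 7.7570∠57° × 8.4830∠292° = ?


r = 7.7570 * 8.4830 = 65.8026
theta = 57° + 292° = 349° = 349° (mod 360)

65.8026 cis(349°)


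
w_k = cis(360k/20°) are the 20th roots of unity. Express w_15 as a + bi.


Angle = 360*15/20 = 270°
a = cos(270°) = 0
b = sin(270°) = -1.0000

0 - 1.0000i


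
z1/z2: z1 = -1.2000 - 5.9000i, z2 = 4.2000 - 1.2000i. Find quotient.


Conjugate of z2 = 4.2000 + 1.2000i
Numerator: (-1.2000 - 5.9000i)(4.2000 + 1.2000i) = 2.0400 - 26.2200i
Denominator: 4.2^2 + (-1.2)^2 = 19.08
Result = (2.0400 - 26.2200i)/19.08

0.1069 - 1.3742i


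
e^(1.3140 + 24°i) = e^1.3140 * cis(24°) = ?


e^1.3140 = 3.7210
cos(24°) = 0.91355
sin(24°) = 0.40674
Real = 3.7210*0.91355 = 3.3993
Imag = 3.7210*0.40674 = 1.5135

3.3993 + 1.5135i


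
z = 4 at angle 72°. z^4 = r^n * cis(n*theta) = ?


r^4 = 4^4 = 256
n*theta = 4*72° = 288° = 288° (mod 360)
a = 256*cos(288°) = 79.1084
b = 256*sin(288°) = -243.4705

256 cis(288°) = 79.1084 - 243.4705i


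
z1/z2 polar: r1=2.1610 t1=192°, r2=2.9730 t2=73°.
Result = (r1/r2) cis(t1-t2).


r = 2.1610 / 2.9730 = 0.7269
theta = 192° - 73° = 119° = 119° (mod 360)

0.7269 cis(119°)


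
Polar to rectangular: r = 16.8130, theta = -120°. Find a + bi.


a = 16.8130*cos(-120°) = 16.8130*(-0.5) = -8.4065
b = 16.8130*sin(-120°) = 16.8130*(-0.866025) = -14.5605

-8.4065 - 14.5605i


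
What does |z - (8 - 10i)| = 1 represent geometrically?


|z - z0| = r is a circle with center z0 and radius r.
Center = (8, -10), radius = 1

Circle with center (8, -10) and radius 1


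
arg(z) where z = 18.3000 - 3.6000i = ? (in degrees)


Re = 18.3, Im = -3.6
arg = atan2(-3.6, 18.3) = -11.1292 degrees

arg(z) = -11.1292 degrees


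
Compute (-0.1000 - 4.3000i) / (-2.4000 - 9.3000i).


Conjugate of z2 = -2.4000 + 9.3000i
Numerator: (-0.1000 - 4.3000i)(-2.4000 + 9.3000i) = 40.2300 + 9.3900i
Denominator: (-2.4)^2 + (-9.3)^2 = 92.25
Result = (40.2300 + 9.3900i)/92.25

0.4361 + 0.1018i


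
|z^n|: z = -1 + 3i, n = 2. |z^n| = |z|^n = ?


|z| = sqrt(1+9) = sqrt(10) = 3.1623
|z^2| = |z|^2 = (sqrt(10))^2 = 10

|z^2| = 10


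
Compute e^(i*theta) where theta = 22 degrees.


cos(22°) = 0.9272
sin(22°) = 0.3746

e^(i*22°) = 0.9272 + 0.3746i


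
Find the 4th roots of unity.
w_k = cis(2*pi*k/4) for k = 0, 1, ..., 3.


The 4th roots of unity are cis(360k/4°) for k=0..3
Angle step = 360/4 = 90°
Primitive root: cis(90°)
Primitive root = 0 + 1.0000i

4 roots at angles: 0°, 90°, 180°, 270°


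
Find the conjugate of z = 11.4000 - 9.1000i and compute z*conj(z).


z_bar = 11.4000 + 9.1000i
z*z_bar = 11.4^2 + (-9.1)^2 = 129.96 + 82.81 = 212.77

z_bar = 11.4000 + 9.1000i, z*z_bar = 212.77


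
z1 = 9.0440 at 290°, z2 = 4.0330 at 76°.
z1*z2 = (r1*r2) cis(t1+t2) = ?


r = 9.0440 * 4.0330 = 36.4745
theta = 290° + 76° = 366° = 6° (mod 360)

36.4745 cis(6°)


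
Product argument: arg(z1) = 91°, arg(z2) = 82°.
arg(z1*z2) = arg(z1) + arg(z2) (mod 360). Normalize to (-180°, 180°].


arg(z1*z2) = 91° + 82° = 173°
Normalized to (-180°, 180°]: 173°

173°


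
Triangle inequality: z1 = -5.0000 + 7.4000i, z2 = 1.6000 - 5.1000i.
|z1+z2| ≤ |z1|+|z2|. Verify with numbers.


|z1| = sqrt((-5)^2 + 7.4^2) = sqrt(79.76) = 8.9308
|z2| = sqrt(1.6^2 + (-5.1)^2) = sqrt(28.57) = 5.3451
z1+z2 = -3.4000 + 2.3000i
|z1+z2| = sqrt(16.85) = 4.1049
|z1|+|z2| = 8.9308 + 5.3451 = 14.2759

|z1+z2| = 4.1049 ≤ |z1|+|z2| = 14.2759 (verified)


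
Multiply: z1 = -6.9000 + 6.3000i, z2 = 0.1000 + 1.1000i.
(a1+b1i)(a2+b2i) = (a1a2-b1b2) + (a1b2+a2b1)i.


Real = -6.9*0.1 - 6.3*1.1 = -0.69 - 6.93 = -7.62
Imag = -6.9*1.1 + 0.1*6.3 = -7.59 + 0.63 = -6.96

-7.6200 - 6.9600i


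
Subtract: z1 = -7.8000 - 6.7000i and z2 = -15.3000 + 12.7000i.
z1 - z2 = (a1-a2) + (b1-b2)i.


Real: -7.8 + 15.3 = 7.5
Imag: -6.7 - 12.7 = -19.4

7.5000 - 19.4000i


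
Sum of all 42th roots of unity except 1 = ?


With w = e^(2*pi*i/42), all 42 of the 42th roots of unity w^0 = 1, w, ..., w^(41) sum to 0: 1 + w + ... + w^(41) = (1 - w^42)/(1 - w) = 0 since w^42 = 1, w ≠ 1.
Removing the root 1: w + w^2 + ... + w^(41) = 0 - 1 = -1

Sum = -1


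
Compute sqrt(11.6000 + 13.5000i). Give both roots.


|z| = sqrt(134.56+182.25) = 17.7992
sqrt((|z|+a)/2) = sqrt((17.7992+11.6)/2) = sqrt(14.6996) = 3.8340
sqrt((|z|-a)/2) = sqrt((17.7992-11.6)/2) = sqrt(3.0996) = 1.7606

±(3.8340 + 1.7606i) i.e. 3.8340 + 1.7606i and -3.8340 - 1.7606i


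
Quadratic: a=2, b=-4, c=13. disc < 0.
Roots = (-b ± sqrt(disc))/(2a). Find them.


disc = (-4)^2 - 4*2*13 = 16 - 104 = -88
sqrt(|disc|) = sqrt(88) = 9.3808
Real part = 4/(2*2) = 1.0000
Imag part = 9.3808/(2*2) = 2.3452

1.0000 ± 2.3452i


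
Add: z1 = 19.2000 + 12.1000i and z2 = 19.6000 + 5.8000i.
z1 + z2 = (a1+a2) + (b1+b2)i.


Real: 19.2 + 19.6 = 38.8
Imag: 12.1 + 5.8 = 17.9

38.8000 + 17.9000i


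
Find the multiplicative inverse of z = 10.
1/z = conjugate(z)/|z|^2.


|z|^2 = 100+0 = 100
1/z = (10 - 0i)/100

1/z = 0.1000 + 0i


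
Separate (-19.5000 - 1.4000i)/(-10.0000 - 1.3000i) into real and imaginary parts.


Multiply by conjugate: (-19.5000 - 1.4000i)(-10.0000 + 1.3000i) / ((-10)^2 + (-1.3)^2)
Numerator real = -19.5*(-10) - (1.4)*(-1.3) = 196.82
Numerator imag = -1.4*(-10) - (-19.5)*(-1.3) = -11.35
Denominator = 101.69
Re(z) = 196.82/101.69 = 1.9355
Im(z) = -11.35/101.69 = -0.1116

Re(z) = 1.9355, Im(z) = -0.1116


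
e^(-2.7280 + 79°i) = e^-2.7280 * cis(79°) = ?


e^-2.7280 = 0.0653
cos(79°) = 0.1908
sin(79°) = 0.9816
Real = 0.0653*0.1908 = 0.0125
Imag = 0.0653*0.9816 = 0.0641

0.0125 + 0.0641i


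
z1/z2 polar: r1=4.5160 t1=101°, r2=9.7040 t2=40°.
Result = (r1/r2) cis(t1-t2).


r = 4.5160 / 9.7040 = 0.4654
theta = 101° - 40° = 61° = 61° (mod 360)

0.4654 cis(61°)


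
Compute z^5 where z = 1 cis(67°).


r^5 = 1^5 = 1
n*theta = 5*67° = 335° = 335° (mod 360)
a = 1*cos(335°) = 0.9063
b = 1*sin(335°) = -0.4226

1 cis(335°) = 0.9063 - 0.4226i


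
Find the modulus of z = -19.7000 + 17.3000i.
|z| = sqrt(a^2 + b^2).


|z| = sqrt((-19.7)^2 + 17.3^2) = sqrt(388.09 + 299.29) = sqrt(687.38) = 26.2179

|z| = 26.2179


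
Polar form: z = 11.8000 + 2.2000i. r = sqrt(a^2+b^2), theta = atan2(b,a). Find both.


r = sqrt(139.24+4.84) = sqrt(144.08) = 12.0033
theta = atan2(2.2, 11.8) = 10.5610 degrees

r = 12.0033, theta = 10.5610 degrees


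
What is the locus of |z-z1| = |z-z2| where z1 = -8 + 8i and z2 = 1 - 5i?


Equal distances means the locus is the perpendicular bisector of z1 and z2.
Midpoint = ((-8+1)/2, (8+(-5))/2) = (-3.5000, 1.5000)

Perpendicular bisector through (-3.5000, 1.5000)


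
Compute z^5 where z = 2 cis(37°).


r^5 = 2^5 = 32
n*theta = 5*37° = 185° = 185° (mod 360)
a = 32*cos(185°) = -31.8782
b = 32*sin(185°) = -2.7890

32 cis(185°) = -31.8782 - 2.7890i


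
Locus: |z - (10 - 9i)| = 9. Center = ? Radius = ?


|z - z0| = r is a circle with center z0 and radius r.
Center = (10, -9), radius = 9

Circle with center (10, -9) and radius 9


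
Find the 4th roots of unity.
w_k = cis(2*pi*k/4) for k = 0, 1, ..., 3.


The 4th roots of unity are cis(360k/4°) for k=0..3
Angle step = 360/4 = 90°
Primitive root: cis(90°)
Primitive root = 0 + 1.0000i

4 roots at angles: 0°, 90°, 180°, 270°


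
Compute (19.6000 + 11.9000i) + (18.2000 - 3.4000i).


Real: 19.6 + 18.2 = 37.8
Imag: 11.9 - 3.4 = 8.5

37.8000 + 8.5000i


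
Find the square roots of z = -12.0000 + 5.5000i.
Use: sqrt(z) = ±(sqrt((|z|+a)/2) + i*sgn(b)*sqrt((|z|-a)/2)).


|z| = sqrt(144+30.25) = 13.2004
sqrt((|z|+a)/2) = sqrt((13.2004+(-12))/2) = sqrt(0.6002) = 0.7747
sqrt((|z|-a)/2) = sqrt((13.2004-(-12))/2) = sqrt(12.6002) = 3.5497

±(0.7747 + 3.5497i) i.e. 0.7747 + 3.5497i and -0.7747 - 3.5497i


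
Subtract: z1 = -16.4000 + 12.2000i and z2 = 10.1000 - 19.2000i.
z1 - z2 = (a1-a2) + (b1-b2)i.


Real: -16.4 - 10.1 = -26.5
Imag: 12.2 + 19.2 = 31.4

-26.5000 + 31.4000i


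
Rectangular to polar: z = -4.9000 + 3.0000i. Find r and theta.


r = sqrt(24.01+9) = sqrt(33.01) = 5.7454
theta = atan2(3, -4.9) = 148.5232 degrees

r = 5.7454, theta = 148.5232 degrees


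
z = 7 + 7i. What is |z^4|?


|z| = sqrt(49+49) = sqrt(98) = 9.8995
|z^4| = |z|^4 = (sqrt(98))^4 = 98^2 = 9604

|z^4| = 9604


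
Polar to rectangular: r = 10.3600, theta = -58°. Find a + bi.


a = 10.3600*cos(-58°) = 10.3600*0.52992 = 5.4900
b = 10.3600*sin(-58°) = 10.3600*(-0.84805) = -8.7858

5.4900 - 8.7858i


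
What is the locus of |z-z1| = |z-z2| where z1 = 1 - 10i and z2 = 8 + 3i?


Equal distances means the locus is the perpendicular bisector of z1 and z2.
Midpoint = ((1+8)/2, (-10+3)/2) = (4.5000, -3.5000)

Perpendicular bisector through (4.5000, -3.5000)


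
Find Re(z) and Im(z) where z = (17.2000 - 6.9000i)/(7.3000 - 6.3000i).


Multiply by conjugate: (17.2000 - 6.9000i)(7.3000 + 6.3000i) / (7.3^2 + (-6.3)^2)
Numerator real = 17.2*7.3 - (6.9)*(-6.3) = 169.03
Numerator imag = -6.9*7.3 - 17.2*(-6.3) = 57.99
Denominator = 92.98
Re(z) = 169.03/92.98 = 1.8179
Im(z) = 57.99/92.98 = 0.6237

Re(z) = 1.8179, Im(z) = 0.6237


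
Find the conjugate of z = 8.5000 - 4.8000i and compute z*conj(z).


z_bar = 8.5000 + 4.8000i
z*z_bar = 8.5^2 + (-4.8)^2 = 72.25 + 23.04 = 95.29

z_bar = 8.5000 + 4.8000i, z*z_bar = 95.29


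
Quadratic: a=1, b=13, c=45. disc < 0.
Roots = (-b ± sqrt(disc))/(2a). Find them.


disc = 13^2 - 4*1*45 = 169 - 180 = -11
sqrt(|disc|) = sqrt(11) = 3.3166
Real part = -13/(2*1) = -6.5000
Imag part = 3.3166/(2*1) = 1.6583

-6.5000 ± 1.6583i


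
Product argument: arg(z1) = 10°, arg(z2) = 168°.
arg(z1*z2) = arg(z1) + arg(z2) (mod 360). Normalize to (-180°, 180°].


arg(z1*z2) = 10° + 168° = 178°
Normalized to (-180°, 180°]: 178°

178°


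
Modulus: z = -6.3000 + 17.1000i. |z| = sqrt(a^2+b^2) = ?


|z| = sqrt((-6.3)^2 + 17.1^2) = sqrt(39.69 + 292.41) = sqrt(332.1) = 18.2236

|z| = 18.2236


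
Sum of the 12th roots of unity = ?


The sum of all 12th roots of unity is 0.
Geometric series: (1 - w^12)/(1 - w) = (1-1)/(1-w) = 0 since w^12 = 1, w ≠ 1.
Alternatively: coefficient of z^11 in z^12 - 1 is 0.

0


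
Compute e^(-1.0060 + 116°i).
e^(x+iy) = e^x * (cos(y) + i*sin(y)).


e^-1.0060 = 0.3657
cos(116°) = -0.4384
sin(116°) = 0.8988
Real = 0.3657*(-0.4384) = -0.1603
Imag = 0.3657*0.8988 = 0.3287

-0.1603 + 0.3287i


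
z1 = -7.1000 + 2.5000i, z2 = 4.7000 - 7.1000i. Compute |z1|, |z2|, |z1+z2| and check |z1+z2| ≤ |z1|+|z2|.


|z1| = sqrt((-7.1)^2 + 2.5^2) = sqrt(56.66) = 7.5273
|z2| = sqrt(4.7^2 + (-7.1)^2) = sqrt(72.5) = 8.5147
z1+z2 = -2.4000 - 4.6000i
|z1+z2| = sqrt(26.92) = 5.1884
|z1|+|z2| = 7.5273 + 8.5147 = 16.0420

|z1+z2| = 5.1884 ≤ |z1|+|z2| = 16.0420 (verified)


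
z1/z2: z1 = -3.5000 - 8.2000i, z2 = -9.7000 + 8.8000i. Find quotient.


Conjugate of z2 = -9.7000 - 8.8000i
Numerator: (-3.5000 - 8.2000i)(-9.7000 - 8.8000i) = -38.2100 + 110.3400i
Denominator: (-9.7)^2 + 8.8^2 = 171.53
Result = (-38.2100 + 110.3400i)/171.53

-0.2228 + 0.6433i


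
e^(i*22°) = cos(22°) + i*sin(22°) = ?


cos(22°) = 0.9272
sin(22°) = 0.3746

e^(i*22°) = 0.9272 + 0.3746i


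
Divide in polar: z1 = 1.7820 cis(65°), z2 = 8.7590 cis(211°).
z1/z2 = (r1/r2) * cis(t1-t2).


r = 1.7820 / 8.7590 = 0.2034
theta = 65° - 211° = -146° = 214° (mod 360)

0.2034 cis(214°)


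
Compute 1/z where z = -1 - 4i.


|z|^2 = 1+16 = 17
1/z = (-1 + 4i)/17

1/z = -0.0588 + 0.2353i


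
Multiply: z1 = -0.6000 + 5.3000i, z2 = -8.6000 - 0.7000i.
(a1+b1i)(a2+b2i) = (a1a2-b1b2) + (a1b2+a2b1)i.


Real = -0.6*(-8.6) - 5.3*(-0.7) = 5.16 - (-3.71) = 8.87
Imag = -0.6*(-0.7) - (8.6)*5.3 = 0.42 - (45.58) = -45.16

8.8700 - 45.1600i


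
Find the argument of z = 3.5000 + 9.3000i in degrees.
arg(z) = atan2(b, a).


Re = 3.5, Im = 9.3
arg = atan2(9.3, 3.5) = 69.3765 degrees

arg(z) = 69.3765 degrees


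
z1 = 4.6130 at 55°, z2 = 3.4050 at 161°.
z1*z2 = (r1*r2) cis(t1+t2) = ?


r = 4.6130 * 3.4050 = 15.7073
theta = 55° + 161° = 216° = 216° (mod 360)

15.7073 cis(216°)


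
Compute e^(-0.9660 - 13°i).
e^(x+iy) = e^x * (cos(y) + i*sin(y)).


e^-0.9660 = 0.3806
cos(-13°) = 0.97437
sin(-13°) = -0.225
Real = 0.3806*0.97437 = 0.3708
Imag = 0.3806*(-0.225) = -0.0856

0.3708 - 0.0856i


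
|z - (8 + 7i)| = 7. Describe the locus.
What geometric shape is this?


|z - z0| = r is a circle with center z0 and radius r.
Center = (8, 7), radius = 7

Circle with center (8, 7) and radius 7


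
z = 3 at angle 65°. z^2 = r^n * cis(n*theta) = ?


r^2 = 3^2 = 9
n*theta = 2*65° = 130° = 130° (mod 360)
a = 9*cos(130°) = -5.7851
b = 9*sin(130°) = 6.8944

9 cis(130°) = -5.7851 + 6.8944i


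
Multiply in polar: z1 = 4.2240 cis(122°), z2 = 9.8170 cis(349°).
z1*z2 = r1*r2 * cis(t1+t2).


r = 4.2240 * 9.8170 = 41.4670
theta = 122° + 349° = 471° = 111° (mod 360)

41.4670 cis(111°)


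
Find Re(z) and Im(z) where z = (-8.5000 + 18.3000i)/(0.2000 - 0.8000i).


Multiply by conjugate: (-8.5000 + 18.3000i)(0.2000 + 0.8000i) / (0.2^2 + (-0.8)^2)
Numerator real = -8.5*0.2 + 18.3*(-0.8) = -16.34
Numerator imag = 18.3*0.2 - (-8.5)*(-0.8) = -3.14
Denominator = 0.68
Re(z) = -16.34/0.68 = -24.0294
Im(z) = -3.14/0.68 = -4.6176

Re(z) = -24.0294, Im(z) = -4.6176


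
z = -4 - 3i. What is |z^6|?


|z| = sqrt(16+9) = sqrt(25) = 5
|z^6| = |z|^6 = 5^6 = 15625

|z^6| = 15625


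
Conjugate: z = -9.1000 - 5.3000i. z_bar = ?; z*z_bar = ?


z_bar = -9.1000 + 5.3000i
z*z_bar = (-9.1)^2 + (-5.3)^2 = 82.81 + 28.09 = 110.9

z_bar = -9.1000 + 5.3000i, z*z_bar = 110.9


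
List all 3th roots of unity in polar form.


The 3th roots of unity are cis(360k/3°) for k=0..2
Angle step = 360/3 = 120°
Primitive root: cis(120°)
Primitive root = -0.5000 + 0.8660i

3 roots at angles: 0°, 120°, 240°


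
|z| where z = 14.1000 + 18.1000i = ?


|z| = sqrt(14.1^2 + 18.1^2) = sqrt(198.81 + 327.61) = sqrt(526.42) = 22.9438

|z| = 22.9438


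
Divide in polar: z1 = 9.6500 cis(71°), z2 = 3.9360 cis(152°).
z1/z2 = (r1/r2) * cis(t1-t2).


r = 9.6500 / 3.9360 = 2.4517
theta = 71° - 152° = -81° = 279° (mod 360)

2.4517 cis(279°)


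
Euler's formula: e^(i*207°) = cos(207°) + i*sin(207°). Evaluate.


cos(207°) = -0.8910
sin(207°) = -0.4540

e^(i*207°) = -0.8910 - 0.4540i


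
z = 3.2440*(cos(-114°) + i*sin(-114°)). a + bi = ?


a = 3.2440*cos(-114°) = 3.2440*(-0.40674) = -1.3195
b = 3.2440*sin(-114°) = 3.2440*(-0.913545) = -2.9635

-1.3195 - 2.9635i


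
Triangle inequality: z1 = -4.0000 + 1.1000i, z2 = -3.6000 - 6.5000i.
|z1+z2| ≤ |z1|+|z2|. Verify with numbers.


|z1| = sqrt((-4)^2 + 1.1^2) = sqrt(17.21) = 4.1485
|z2| = sqrt((-3.6)^2 + (-6.5)^2) = sqrt(55.21) = 7.4303
z1+z2 = -7.6000 - 5.4000i
|z1+z2| = sqrt(86.92) = 9.3231
|z1|+|z2| = 4.1485 + 7.4303 = 11.5788

|z1+z2| = 9.3231 ≤ |z1|+|z2| = 11.5788 (verified)


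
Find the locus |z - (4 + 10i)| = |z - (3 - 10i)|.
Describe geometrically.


Equal distances means the locus is the perpendicular bisector of z1 and z2.
Midpoint = ((4+3)/2, (10+(-10))/2) = (3.5000, 0)

Perpendicular bisector through (3.5000, 0)


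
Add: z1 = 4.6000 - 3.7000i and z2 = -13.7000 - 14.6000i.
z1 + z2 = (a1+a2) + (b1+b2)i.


Real: 4.6 - 13.7 = -9.1
Imag: -3.7 - 14.6 = -18.3

-9.1000 - 18.3000i


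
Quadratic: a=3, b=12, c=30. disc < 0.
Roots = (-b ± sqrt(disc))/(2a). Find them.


disc = 12^2 - 4*3*30 = 144 - 360 = -216
sqrt(|disc|) = sqrt(216) = 14.6969
Real part = -12/(2*3) = -2.0000
Imag part = 14.6969/(2*3) = 2.4495

-2.0000 ± 2.4495i


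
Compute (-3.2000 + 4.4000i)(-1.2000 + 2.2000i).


Real = -3.2*(-1.2) - 4.4*2.2 = 3.84 - 9.68 = -5.84
Imag = -3.2*2.2 - (1.2)*4.4 = -7.04 - (5.28) = -12.32

-5.8400 - 12.3200i


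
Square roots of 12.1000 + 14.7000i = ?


|z| = sqrt(146.41+216.09) = 19.0394
sqrt((|z|+a)/2) = sqrt((19.0394+12.1)/2) = sqrt(15.5697) = 3.9458
sqrt((|z|-a)/2) = sqrt((19.0394-12.1)/2) = sqrt(3.4697) = 1.8627

±(3.9458 + 1.8627i) i.e. 3.9458 + 1.8627i and -3.9458 - 1.8627i


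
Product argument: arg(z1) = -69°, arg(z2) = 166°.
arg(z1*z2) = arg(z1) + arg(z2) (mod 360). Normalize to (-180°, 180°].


arg(z1*z2) = -69° + 166° = 97°
Normalized to (-180°, 180°]: 97°

97°


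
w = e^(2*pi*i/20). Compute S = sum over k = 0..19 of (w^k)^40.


The roots are w_k = w^k with w = e^(2*pi*i/20), and (w^k)^40 = (w^40)^k.
So S = 1 + u + u^2 + ... + u^(19) with u = w^40.
40 = 2*20 + 0, so 40 is a multiple of 20 and u = (w^20)^2 = 1.
Every one of the 20 terms equals 1: S = 20

S = 20


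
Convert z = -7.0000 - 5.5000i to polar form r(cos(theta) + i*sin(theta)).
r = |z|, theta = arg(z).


r = sqrt(49+30.25) = sqrt(79.25) = 8.9022
theta = atan2(-5.5, -7) = -141.8428 degrees

r = 8.9022, theta = -141.8428 degrees


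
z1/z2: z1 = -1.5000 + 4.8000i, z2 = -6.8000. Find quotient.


Conjugate of z2 = -6.8000
Numerator: (-1.5000 + 4.8000i)(-6.8000) = 10.2000 - 32.6400i
Denominator: (-6.8)^2 + 0^2 = 46.24
Result = (10.2000 - 32.6400i)/46.24

0.2206 - 0.7059i


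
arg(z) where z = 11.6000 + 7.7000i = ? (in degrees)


Re = 11.6, Im = 7.7
arg = atan2(7.7, 11.6) = 33.5759 degrees

arg(z) = 33.5759 degrees


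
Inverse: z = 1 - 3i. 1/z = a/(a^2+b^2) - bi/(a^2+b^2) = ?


|z|^2 = 1+9 = 10
1/z = (1 + 3i)/10

1/z = 0.1000 + 0.3000i


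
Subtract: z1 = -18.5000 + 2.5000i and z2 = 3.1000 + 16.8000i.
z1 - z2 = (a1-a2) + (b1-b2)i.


Real: -18.5 - 3.1 = -21.6
Imag: 2.5 - 16.8 = -14.3

-21.6000 - 14.3000i


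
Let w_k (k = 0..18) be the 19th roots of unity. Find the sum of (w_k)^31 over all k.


The roots are w_k = w^k with w = e^(2*pi*i/19), and (w^k)^31 = (w^31)^k.
So S = 1 + u + u^2 + ... + u^(18) with u = w^31.
31 = 1*19 + 12, so 31 is not a multiple of 19: u = (w^19)^1 * w^12 = w^12 ≠ 1 (w is a primitive 19th root), while u^19 = (w^19)^31 = 1.
Geometric series: S = (1 - u^19)/(1 - u) = (1 - 1)/(1 - u) = 0

S = 0


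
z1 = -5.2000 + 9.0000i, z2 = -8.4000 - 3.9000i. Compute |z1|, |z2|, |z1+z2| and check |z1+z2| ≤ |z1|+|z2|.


|z1| = sqrt((-5.2)^2 + 9^2) = sqrt(108.04) = 10.3942
|z2| = sqrt((-8.4)^2 + (-3.9)^2) = sqrt(85.77) = 9.2612
z1+z2 = -13.6000 + 5.1000i
|z1+z2| = sqrt(210.97) = 14.5248
|z1|+|z2| = 10.3942 + 9.2612 = 19.6554

|z1+z2| = 14.5248 ≤ |z1|+|z2| = 19.6554 (verified)


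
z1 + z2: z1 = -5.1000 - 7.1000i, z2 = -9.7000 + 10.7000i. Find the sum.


Real: -5.1 - 9.7 = -14.8
Imag: -7.1 + 10.7 = 3.6

-14.8000 + 3.6000i


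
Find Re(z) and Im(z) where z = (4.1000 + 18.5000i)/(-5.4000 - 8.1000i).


Multiply by conjugate: (4.1000 + 18.5000i)(-5.4000 + 8.1000i) / ((-5.4)^2 + (-8.1)^2)
Numerator real = 4.1*(-5.4) + 18.5*(-8.1) = -171.99
Numerator imag = 18.5*(-5.4) - 4.1*(-8.1) = -66.69
Denominator = 94.77
Re(z) = -171.99/94.77 = -1.8148
Im(z) = -66.69/94.77 = -0.7037

Re(z) = -1.8148, Im(z) = -0.7037


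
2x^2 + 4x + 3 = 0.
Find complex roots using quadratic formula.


disc = 4^2 - 4*2*3 = 16 - 24 = -8
sqrt(|disc|) = sqrt(8) = 2.8284
Real part = -4/(2*2) = -1.0000
Imag part = 2.8284/(2*2) = 0.7071

-1.0000 ± 0.7071i


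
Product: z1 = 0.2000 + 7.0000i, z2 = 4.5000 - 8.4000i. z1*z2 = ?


Real = 0.2*4.5 - 7*(-8.4) = 0.9 - (-58.8) = 59.7
Imag = 0.2*(-8.4) + 4.5*7 = -1.68 + 31.5 = 29.82

59.7000 + 29.8200i


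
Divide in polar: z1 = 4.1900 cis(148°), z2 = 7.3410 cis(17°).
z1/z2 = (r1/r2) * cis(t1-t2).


r = 4.1900 / 7.3410 = 0.5708
theta = 148° - 17° = 131° = 131° (mod 360)

0.5708 cis(131°)


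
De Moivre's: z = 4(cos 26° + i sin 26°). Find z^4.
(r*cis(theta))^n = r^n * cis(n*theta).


r^4 = 4^4 = 256
n*theta = 4*26° = 104° = 104° (mod 360)
a = 256*cos(104°) = -61.9320
b = 256*sin(104°) = 248.3957

256 cis(104°) = -61.9320 + 248.3957i


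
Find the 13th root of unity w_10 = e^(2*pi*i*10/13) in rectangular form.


Angle = 360*10/13 = 276.9231°
a = cos(276.9231°) = 0.1205
b = sin(276.9231°) = -0.9927

0.1205 - 0.9927i


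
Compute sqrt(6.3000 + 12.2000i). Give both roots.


|z| = sqrt(39.69+148.84) = 13.7306
sqrt((|z|+a)/2) = sqrt((13.7306+6.3)/2) = sqrt(10.0153) = 3.1647
sqrt((|z|-a)/2) = sqrt((13.7306-6.3)/2) = sqrt(3.7153) = 1.9275

±(3.1647 + 1.9275i) i.e. 3.1647 + 1.9275i and -3.1647 - 1.9275i


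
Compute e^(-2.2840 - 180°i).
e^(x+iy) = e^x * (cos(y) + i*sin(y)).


e^-2.2840 = 0.1019
cos(-180°) = -1
sin(-180°) = 0
Real = 0.1019*(-1) = -0.1019
Imag = 0.1019*0 = 0

-0.1019 + 0i


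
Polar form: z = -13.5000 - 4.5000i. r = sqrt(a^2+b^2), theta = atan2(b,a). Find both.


r = sqrt(182.25+20.25) = sqrt(202.5) = 14.2302
theta = atan2(-4.5, -13.5) = -161.5651 degrees

r = 14.2302, theta = -161.5651 degrees


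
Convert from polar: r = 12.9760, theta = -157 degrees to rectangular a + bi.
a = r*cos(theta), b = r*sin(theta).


a = 12.9760*cos(-157°) = 12.9760*(-0.920505) = -11.9445
b = 12.9760*sin(-157°) = 12.9760*(-0.39073) = -5.0701

-11.9445 - 5.0701i


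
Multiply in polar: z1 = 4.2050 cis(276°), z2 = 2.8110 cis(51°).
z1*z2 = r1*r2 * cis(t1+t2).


r = 4.2050 * 2.8110 = 11.8203
theta = 276° + 51° = 327° = 327° (mod 360)

11.8203 cis(327°)


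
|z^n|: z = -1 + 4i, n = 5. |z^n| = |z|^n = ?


|z| = sqrt(1+16) = sqrt(17) = 4.1231
|z^5| = |z|^5 = (sqrt(17))^5 = 17^2 * sqrt(17) = 289*sqrt(17)

|z^5| = 289*sqrt(17) ≈ 1191.5775


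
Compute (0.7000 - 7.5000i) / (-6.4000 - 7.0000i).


Conjugate of z2 = -6.4000 + 7.0000i
Numerator: (0.7000 - 7.5000i)(-6.4000 + 7.0000i) = 48.0200 + 52.9000i
Denominator: (-6.4)^2 + (-7)^2 = 89.96
Result = (48.0200 + 52.9000i)/89.96

0.5338 + 0.5880i


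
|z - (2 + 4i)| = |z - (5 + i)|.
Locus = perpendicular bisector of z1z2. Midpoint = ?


Equal distances means the locus is the perpendicular bisector of z1 and z2.
Midpoint = ((2+5)/2, (4+1)/2) = (3.5000, 2.5000)

Perpendicular bisector through (3.5000, 2.5000)


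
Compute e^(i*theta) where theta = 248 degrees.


cos(248°) = -0.3746
sin(248°) = -0.9272

e^(i*248°) = -0.3746 - 0.9272i


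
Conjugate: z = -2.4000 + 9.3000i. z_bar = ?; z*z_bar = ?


z_bar = -2.4000 - 9.3000i
z*z_bar = (-2.4)^2 + 9.3^2 = 5.76 + 86.49 = 92.25

z_bar = -2.4000 - 9.3000i, z*z_bar = 92.25


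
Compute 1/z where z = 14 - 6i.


|z|^2 = 196+36 = 232
1/z = (14 + 6i)/232

1/z = 0.0603 + 0.0259i


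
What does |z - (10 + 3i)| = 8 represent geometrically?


|z - z0| = r is a circle with center z0 and radius r.
Center = (10, 3), radius = 8

Circle with center (10, 3) and radius 8


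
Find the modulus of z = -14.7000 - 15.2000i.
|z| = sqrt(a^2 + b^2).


|z| = sqrt((-14.7)^2 + (-15.2)^2) = sqrt(216.09 + 231.04) = sqrt(447.13) = 21.1454

|z| = 21.1454


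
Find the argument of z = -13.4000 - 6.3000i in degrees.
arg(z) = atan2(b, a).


Re = -13.4, Im = -6.3
arg = atan2(-6.3, -13.4) = -154.8195 degrees

arg(z) = -154.8195 degrees


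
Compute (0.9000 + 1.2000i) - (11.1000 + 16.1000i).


Real: 0.9 - 11.1 = -10.2
Imag: 1.2 - 16.1 = -14.9

-10.2000 - 14.9000i


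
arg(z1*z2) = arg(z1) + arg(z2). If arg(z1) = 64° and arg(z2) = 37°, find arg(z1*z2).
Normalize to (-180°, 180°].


arg(z1*z2) = 64° + 37° = 101°
Normalized to (-180°, 180°]: 101°

101°


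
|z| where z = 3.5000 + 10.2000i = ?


|z| = sqrt(3.5^2 + 10.2^2) = sqrt(12.25 + 104.04) = sqrt(116.29) = 10.7838

|z| = 10.7838


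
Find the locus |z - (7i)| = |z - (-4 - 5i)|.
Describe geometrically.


Equal distances means the locus is the perpendicular bisector of z1 and z2.
Midpoint = ((0+(-4))/2, (7+(-5))/2) = (-2.0000, 1.0000)

Perpendicular bisector through (-2.0000, 1.0000)


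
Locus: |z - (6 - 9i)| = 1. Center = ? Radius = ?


|z - z0| = r is a circle with center z0 and radius r.
Center = (6, -9), radius = 1

Circle with center (6, -9) and radius 1


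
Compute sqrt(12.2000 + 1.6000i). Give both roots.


|z| = sqrt(148.84+2.56) = 12.3045
sqrt((|z|+a)/2) = sqrt((12.3045+12.2)/2) = sqrt(12.2522) = 3.5003
sqrt((|z|-a)/2) = sqrt((12.3045-12.2)/2) = sqrt(0.0522) = 0.2286

±(3.5003 + 0.2286i) i.e. 3.5003 + 0.2286i and -3.5003 - 0.2286i


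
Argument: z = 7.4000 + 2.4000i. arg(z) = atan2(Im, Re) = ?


Re = 7.4, Im = 2.4
arg = atan2(2.4, 7.4) = 17.9691 degrees

arg(z) = 17.9691 degrees


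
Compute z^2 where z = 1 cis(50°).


r^2 = 1^2 = 1
n*theta = 2*50° = 100° = 100° (mod 360)
a = 1*cos(100°) = -0.1736
b = 1*sin(100°) = 0.9848

1 cis(100°) = -0.1736 + 0.9848i


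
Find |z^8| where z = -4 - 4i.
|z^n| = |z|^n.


|z| = sqrt(16+16) = sqrt(32) = 5.6569
|z^8| = |z|^8 = (sqrt(32))^8 = 32^4 = 1048576

|z^8| = 1048576


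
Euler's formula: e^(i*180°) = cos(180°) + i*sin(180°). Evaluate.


cos(180°) = -1.0000
sin(180°) = 0

e^(i*180°) = -1.0000 + 0i


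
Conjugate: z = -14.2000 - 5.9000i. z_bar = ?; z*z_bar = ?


z_bar = -14.2000 + 5.9000i
z*z_bar = (-14.2)^2 + (-5.9)^2 = 201.64 + 34.81 = 236.45

z_bar = -14.2000 + 5.9000i, z*z_bar = 236.45


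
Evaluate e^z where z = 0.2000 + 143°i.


e^0.2000 = 1.2214
cos(143°) = -0.79864
sin(143°) = 0.60182
Real = 1.2214*(-0.79864) = -0.9755
Imag = 1.2214*0.60182 = 0.7351

-0.9755 + 0.7351i


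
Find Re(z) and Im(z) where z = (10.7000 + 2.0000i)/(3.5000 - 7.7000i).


Multiply by conjugate: (10.7000 + 2.0000i)(3.5000 + 7.7000i) / (3.5^2 + (-7.7)^2)
Numerator real = 10.7*3.5 + 2*(-7.7) = 22.05
Numerator imag = 2*3.5 - 10.7*(-7.7) = 89.39
Denominator = 71.54
Re(z) = 22.05/71.54 = 0.3082
Im(z) = 89.39/71.54 = 1.2495

Re(z) = 0.3082, Im(z) = 1.2495


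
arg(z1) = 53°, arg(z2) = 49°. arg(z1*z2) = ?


arg(z1*z2) = 53° + 49° = 102°
Normalized to (-180°, 180°]: 102°

102°


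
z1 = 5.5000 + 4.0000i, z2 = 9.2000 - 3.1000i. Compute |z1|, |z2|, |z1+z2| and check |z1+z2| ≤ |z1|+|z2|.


|z1| = sqrt(5.5^2 + 4^2) = sqrt(46.25) = 6.8007
|z2| = sqrt(9.2^2 + (-3.1)^2) = sqrt(94.25) = 9.7082
z1+z2 = 14.7000 + 0.9000i
|z1+z2| = sqrt(216.9) = 14.7275
|z1|+|z2| = 6.8007 + 9.7082 = 16.5089

|z1+z2| = 14.7275 ≤ |z1|+|z2| = 16.5089 (verified)


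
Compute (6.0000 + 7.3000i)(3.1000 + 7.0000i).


Real = 6*3.1 - 7.3*7 = 18.6 - 51.1 = -32.5
Imag = 6*7 + 3.1*7.3 = 42 + 22.63 = 64.63

-32.5000 + 64.6300i


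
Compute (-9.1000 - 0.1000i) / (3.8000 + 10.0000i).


Conjugate of z2 = 3.8000 - 10.0000i
Numerator: (-9.1000 - 0.1000i)(3.8000 - 10.0000i) = -35.5800 + 90.6200i
Denominator: 3.8^2 + 10^2 = 114.44
Result = (-35.5800 + 90.6200i)/114.44

-0.3109 + 0.7919i


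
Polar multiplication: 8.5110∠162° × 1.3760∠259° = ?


r = 8.5110 * 1.3760 = 11.7111
theta = 162° + 259° = 421° = 61° (mod 360)

11.7111 cis(61°)


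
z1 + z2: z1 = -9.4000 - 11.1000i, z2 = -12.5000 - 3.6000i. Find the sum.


Real: -9.4 - 12.5 = -21.9
Imag: -11.1 - 3.6 = -14.7

-21.9000 - 14.7000i


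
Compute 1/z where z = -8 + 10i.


|z|^2 = 64+100 = 164
1/z = (-8 - 10i)/164

1/z = -0.0488 - 0.0610i


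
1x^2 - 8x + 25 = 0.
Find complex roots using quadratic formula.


disc = (-8)^2 - 4*1*25 = 64 - 100 = -36
sqrt(|disc|) = sqrt(36) = 6.0000
Real part = 8/(2*1) = 4.0000
Imag part = 6.0000/(2*1) = 3.0000

4.0000 ± 3.0000i


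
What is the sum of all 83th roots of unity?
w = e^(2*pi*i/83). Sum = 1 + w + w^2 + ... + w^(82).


The sum of all 83th roots of unity is 0.
Geometric series: (1 - w^83)/(1 - w) = (1-1)/(1-w) = 0 since w^83 = 1, w ≠ 1.
Alternatively: coefficient of z^82 in z^83 - 1 is 0.

0


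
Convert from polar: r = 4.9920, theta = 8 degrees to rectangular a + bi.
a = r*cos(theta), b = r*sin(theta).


a = 4.9920*cos(8°) = 4.9920*0.99027 = 4.9434
b = 4.9920*sin(8°) = 4.9920*0.139173 = 0.6948

4.9434 + 0.6948i


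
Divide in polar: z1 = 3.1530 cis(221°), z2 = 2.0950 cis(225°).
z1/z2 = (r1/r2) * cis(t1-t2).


r = 3.1530 / 2.0950 = 1.5050
theta = 221° - 225° = -4° = 356° (mod 360)

1.5050 cis(356°)


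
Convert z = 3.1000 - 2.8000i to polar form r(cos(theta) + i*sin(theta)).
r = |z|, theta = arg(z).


r = sqrt(9.61+7.84) = sqrt(17.45) = 4.1773
theta = atan2(-2.8, 3.1) = -42.0892 degrees

r = 4.1773, theta = -42.0892 degrees


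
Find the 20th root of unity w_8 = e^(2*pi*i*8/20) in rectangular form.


Angle = 360*8/20 = 144°
a = cos(144°) = -0.8090
b = sin(144°) = 0.5878

-0.8090 + 0.5878i


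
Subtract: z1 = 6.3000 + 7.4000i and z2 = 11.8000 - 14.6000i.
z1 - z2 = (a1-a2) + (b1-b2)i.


Real: 6.3 - 11.8 = -5.5
Imag: 7.4 + 14.6 = 22

-5.5000 + 22.0000i


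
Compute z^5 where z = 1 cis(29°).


r^5 = 1^5 = 1
n*theta = 5*29° = 145° = 145° (mod 360)
a = 1*cos(145°) = -0.8192
b = 1*sin(145°) = 0.5736

1 cis(145°) = -0.8192 + 0.5736i


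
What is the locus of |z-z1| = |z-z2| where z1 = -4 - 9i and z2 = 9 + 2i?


Equal distances means the locus is the perpendicular bisector of z1 and z2.
Midpoint = ((-4+9)/2, (-9+2)/2) = (2.5000, -3.5000)

Perpendicular bisector through (2.5000, -3.5000)


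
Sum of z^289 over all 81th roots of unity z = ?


The roots are w_k = w^k with w = e^(2*pi*i/81), and (w^k)^289 = (w^289)^k.
So S = 1 + u + u^2 + ... + u^(80) with u = w^289.
289 = 3*81 + 46, so 289 is not a multiple of 81: u = (w^81)^3 * w^46 = w^46 ≠ 1 (w is a primitive 81th root), while u^81 = (w^81)^289 = 1.
Geometric series: S = (1 - u^81)/(1 - u) = (1 - 1)/(1 - u) = 0

S = 0


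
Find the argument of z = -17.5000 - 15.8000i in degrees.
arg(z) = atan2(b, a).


Re = -17.5, Im = -15.8
arg = atan2(-15.8, -17.5) = -137.9225 degrees

arg(z) = -137.9225 degrees


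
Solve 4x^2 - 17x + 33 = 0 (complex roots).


disc = (-17)^2 - 4*4*33 = 289 - 528 = -239
sqrt(|disc|) = sqrt(239) = 15.4596
Real part = 17/(2*4) = 2.1250
Imag part = 15.4596/(2*4) = 1.9325

2.1250 ± 1.9325i


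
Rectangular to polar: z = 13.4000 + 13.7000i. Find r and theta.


r = sqrt(179.56+187.69) = sqrt(367.25) = 19.1638
theta = atan2(13.7, 13.4) = 45.6342 degrees

r = 19.1638, theta = 45.6342 degrees


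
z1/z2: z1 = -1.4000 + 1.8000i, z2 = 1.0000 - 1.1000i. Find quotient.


Conjugate of z2 = 1.0000 + 1.1000i
Numerator: (-1.4000 + 1.8000i)(1.0000 + 1.1000i) = -3.3800 + 0.2600i
Denominator: 1^2 + (-1.1)^2 = 2.21
Result = (-3.3800 + 0.2600i)/2.21

-1.5294 + 0.1176i


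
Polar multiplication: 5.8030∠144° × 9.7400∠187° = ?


r = 5.8030 * 9.7400 = 56.5212
theta = 144° + 187° = 331° = 331° (mod 360)

56.5212 cis(331°)


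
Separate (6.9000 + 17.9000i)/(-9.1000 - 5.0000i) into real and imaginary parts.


Multiply by conjugate: (6.9000 + 17.9000i)(-9.1000 + 5.0000i) / ((-9.1)^2 + (-5)^2)
Numerator real = 6.9*(-9.1) + 17.9*(-5) = -152.29
Numerator imag = 17.9*(-9.1) - 6.9*(-5) = -128.39
Denominator = 107.81
Re(z) = -152.29/107.81 = -1.4126
Im(z) = -128.39/107.81 = -1.1909

Re(z) = -1.4126, Im(z) = -1.1909


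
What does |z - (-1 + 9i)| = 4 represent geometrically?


|z - z0| = r is a circle with center z0 and radius r.
Center = (-1, 9), radius = 4

Circle with center (-1, 9) and radius 4


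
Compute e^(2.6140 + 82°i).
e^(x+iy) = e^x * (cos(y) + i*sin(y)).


e^2.6140 = 13.6536
cos(82°) = 0.13917
sin(82°) = 0.990268
Real = 13.6536*0.13917 = 1.9002
Imag = 13.6536*0.990268 = 13.5207

1.9002 + 13.5207i


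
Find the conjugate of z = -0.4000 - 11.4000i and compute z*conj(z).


z_bar = -0.4000 + 11.4000i
z*z_bar = (-0.4)^2 + (-11.4)^2 = 0.16 + 129.96 = 130.12

z_bar = -0.4000 + 11.4000i, z*z_bar = 130.12


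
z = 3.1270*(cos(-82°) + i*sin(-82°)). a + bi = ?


a = 3.1270*cos(-82°) = 3.1270*0.13917 = 0.4352
b = 3.1270*sin(-82°) = 3.1270*(-0.99027) = -3.0966

0.4352 - 3.0966i


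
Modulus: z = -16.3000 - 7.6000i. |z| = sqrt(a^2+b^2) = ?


|z| = sqrt((-16.3)^2 + (-7.6)^2) = sqrt(265.69 + 57.76) = sqrt(323.45) = 17.9847

|z| = 17.9847


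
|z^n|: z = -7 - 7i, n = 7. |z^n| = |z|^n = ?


|z| = sqrt(49+49) = sqrt(98) = 9.8995
|z^7| = |z|^7 = (sqrt(98))^7 = 98^3 * sqrt(98) = 941192*sqrt(98)

|z^7| = 941192*sqrt(98) ≈ 9317325.4384


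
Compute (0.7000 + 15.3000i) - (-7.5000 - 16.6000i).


Real: 0.7 + 7.5 = 8.2
Imag: 15.3 + 16.6 = 31.9

8.2000 + 31.9000i


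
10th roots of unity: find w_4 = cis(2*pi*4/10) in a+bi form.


Angle = 360*4/10 = 144°
a = cos(144°) = -0.8090
b = sin(144°) = 0.5878

-0.8090 + 0.5878i


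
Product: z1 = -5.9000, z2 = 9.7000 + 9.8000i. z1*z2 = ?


Real = -5.9*9.7 - 0*9.8 = -57.23 - 0 = -57.23
Imag = -5.9*9.8 + 9.7*0 = -57.82 + 0 = -57.82

-57.2300 - 57.8200i


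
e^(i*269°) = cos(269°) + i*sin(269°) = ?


cos(269°) = -0.0175
sin(269°) = -0.9998

e^(i*269°) = -0.0175 - 0.9998i


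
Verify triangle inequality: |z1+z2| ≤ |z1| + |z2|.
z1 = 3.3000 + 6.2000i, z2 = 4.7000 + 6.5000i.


|z1| = sqrt(3.3^2 + 6.2^2) = sqrt(49.33) = 7.0235
|z2| = sqrt(4.7^2 + 6.5^2) = sqrt(64.34) = 8.0212
z1+z2 = 8.0000 + 12.7000i
|z1+z2| = sqrt(225.29) = 15.0097
|z1|+|z2| = 7.0235 + 8.0212 = 15.0447

|z1+z2| = 15.0097 ≤ |z1|+|z2| = 15.0447 (verified)


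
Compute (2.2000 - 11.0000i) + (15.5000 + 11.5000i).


Real: 2.2 + 15.5 = 17.7
Imag: -11 + 11.5 = 0.5

17.7000 + 0.5000i


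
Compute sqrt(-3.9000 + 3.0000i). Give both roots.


|z| = sqrt(15.21+9) = 4.9204
sqrt((|z|+a)/2) = sqrt((4.9204+(-3.9))/2) = sqrt(0.5102) = 0.7143
sqrt((|z|-a)/2) = sqrt((4.9204-(-3.9))/2) = sqrt(4.4102) = 2.1000

±(0.7143 + 2.1000i) i.e. 0.7143 + 2.1000i and -0.7143 - 2.1000i


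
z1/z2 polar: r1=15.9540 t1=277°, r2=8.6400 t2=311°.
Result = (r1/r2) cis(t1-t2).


r = 15.9540 / 8.6400 = 1.8465
theta = 277° - 311° = -34° = 326° (mod 360)

1.8465 cis(326°)


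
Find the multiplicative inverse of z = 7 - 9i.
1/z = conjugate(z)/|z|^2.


|z|^2 = 49+81 = 130
1/z = (7 + 9i)/130

1/z = 0.0538 + 0.0692i


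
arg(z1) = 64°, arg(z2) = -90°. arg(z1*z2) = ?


arg(z1*z2) = 64° - 90° = -26°
Normalized to (-180°, 180°]: -26°

-26°


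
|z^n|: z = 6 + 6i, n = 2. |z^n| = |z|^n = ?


|z| = sqrt(36+36) = sqrt(72) = 8.4853
|z^2| = |z|^2 = (sqrt(72))^2 = 72

|z^2| = 72


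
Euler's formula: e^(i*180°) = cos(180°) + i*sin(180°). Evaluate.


cos(180°) = -1.0000
sin(180°) = 0

e^(i*180°) = -1.0000 + 0i


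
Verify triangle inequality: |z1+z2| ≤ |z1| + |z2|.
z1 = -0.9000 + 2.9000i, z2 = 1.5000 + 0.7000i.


|z1| = sqrt((-0.9)^2 + 2.9^2) = sqrt(9.22) = 3.0364
|z2| = sqrt(1.5^2 + 0.7^2) = sqrt(2.74) = 1.6553
z1+z2 = 0.6000 + 3.6000i
|z1+z2| = sqrt(13.32) = 3.6497
|z1|+|z2| = 3.0364 + 1.6553 = 4.6917

|z1+z2| = 3.6497 ≤ |z1|+|z2| = 4.6917 (verified)


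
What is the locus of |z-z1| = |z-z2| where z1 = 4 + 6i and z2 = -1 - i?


Equal distances means the locus is the perpendicular bisector of z1 and z2.
Midpoint = ((4+(-1))/2, (6+(-1))/2) = (1.5000, 2.5000)

Perpendicular bisector through (1.5000, 2.5000)


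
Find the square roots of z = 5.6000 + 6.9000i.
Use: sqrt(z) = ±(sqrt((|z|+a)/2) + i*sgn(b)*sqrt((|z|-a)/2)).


|z| = sqrt(31.36+47.61) = 8.8865
sqrt((|z|+a)/2) = sqrt((8.8865+5.6)/2) = sqrt(7.2433) = 2.6913
sqrt((|z|-a)/2) = sqrt((8.8865-5.6)/2) = sqrt(1.6433) = 1.2819

±(2.6913 + 1.2819i) i.e. 2.6913 + 1.2819i and -2.6913 - 1.2819i


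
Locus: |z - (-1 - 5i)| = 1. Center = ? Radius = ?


|z - z0| = r is a circle with center z0 and radius r.
Center = (-1, -5), radius = 1

Circle with center (-1, -5) and radius 1


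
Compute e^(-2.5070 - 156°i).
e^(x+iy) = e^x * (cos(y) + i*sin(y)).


e^-2.5070 = 0.08151
cos(-156°) = -0.9135
sin(-156°) = -0.4067
Real = 0.08151*(-0.9135) = -0.0745
Imag = 0.08151*(-0.4067) = -0.0332

-0.0745 - 0.0332i


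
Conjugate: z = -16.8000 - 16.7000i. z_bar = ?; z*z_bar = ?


z_bar = -16.8000 + 16.7000i
z*z_bar = (-16.8)^2 + (-16.7)^2 = 282.24 + 278.89 = 561.13

z_bar = -16.8000 + 16.7000i, z*z_bar = 561.13


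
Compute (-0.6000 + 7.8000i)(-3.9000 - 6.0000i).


Real = -0.6*(-3.9) - 7.8*(-6) = 2.34 - (-46.8) = 49.14
Imag = -0.6*(-6) - (3.9)*7.8 = 3.6 - (30.42) = -26.82

49.1400 - 26.8200i


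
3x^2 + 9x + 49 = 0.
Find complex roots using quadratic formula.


disc = 9^2 - 4*3*49 = 81 - 588 = -507
sqrt(|disc|) = sqrt(507) = 22.5167
Real part = -9/(2*3) = -1.5000
Imag part = 22.5167/(2*3) = 3.7528

-1.5000 ± 3.7528i


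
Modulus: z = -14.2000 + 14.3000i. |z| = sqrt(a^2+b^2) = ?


|z| = sqrt((-14.2)^2 + 14.3^2) = sqrt(201.64 + 204.49) = sqrt(406.13) = 20.1527

|z| = 20.1527


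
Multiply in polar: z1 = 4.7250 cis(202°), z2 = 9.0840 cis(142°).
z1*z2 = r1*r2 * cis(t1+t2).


r = 4.7250 * 9.0840 = 42.9219
theta = 202° + 142° = 344° = 344° (mod 360)

42.9219 cis(344°)


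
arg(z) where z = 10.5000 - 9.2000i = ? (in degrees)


Re = 10.5, Im = -9.2
arg = atan2(-9.2, 10.5) = -41.2245 degrees

arg(z) = -41.2245 degrees


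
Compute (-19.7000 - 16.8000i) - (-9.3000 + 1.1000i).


Real: -19.7 + 9.3 = -10.4
Imag: -16.8 - 1.1 = -17.9

-10.4000 - 17.9000i


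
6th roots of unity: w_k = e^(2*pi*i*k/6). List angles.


The 6th roots of unity are cis(360k/6°) for k=0..5
Angle step = 360/6 = 60°
Primitive root: cis(60°)
Primitive root = 0.5000 + 0.8660i

6 roots at angles: 0°, 60°, 120°, 180°, 240°, 300°


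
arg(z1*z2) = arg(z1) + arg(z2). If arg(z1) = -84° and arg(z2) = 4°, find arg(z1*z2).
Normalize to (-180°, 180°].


arg(z1*z2) = -84° + 4° = -80°
Normalized to (-180°, 180°]: -80°

-80°


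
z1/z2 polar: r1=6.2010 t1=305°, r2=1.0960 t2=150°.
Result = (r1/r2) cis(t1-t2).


r = 6.2010 / 1.0960 = 5.6578
theta = 305° - 150° = 155° = 155° (mod 360)

5.6578 cis(155°)


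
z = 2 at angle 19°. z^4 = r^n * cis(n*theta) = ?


r^4 = 2^4 = 16
n*theta = 4*19° = 76° = 76° (mod 360)
a = 16*cos(76°) = 3.8708
b = 16*sin(76°) = 15.5247

16 cis(76°) = 3.8708 + 15.5247i


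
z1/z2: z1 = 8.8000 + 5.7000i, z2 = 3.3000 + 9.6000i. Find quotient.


Conjugate of z2 = 3.3000 - 9.6000i
Numerator: (8.8000 + 5.7000i)(3.3000 - 9.6000i) = 83.7600 - 65.6700i
Denominator: 3.3^2 + 9.6^2 = 103.05
Result = (83.7600 - 65.6700i)/103.05

0.8128 - 0.6373i


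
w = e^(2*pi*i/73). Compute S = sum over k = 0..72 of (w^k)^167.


The roots are w_k = w^k with w = e^(2*pi*i/73), and (w^k)^167 = (w^167)^k.
So S = 1 + u + u^2 + ... + u^(72) with u = w^167.
167 = 2*73 + 21, so 167 is not a multiple of 73: u = (w^73)^2 * w^21 = w^21 ≠ 1 (w is a primitive 73th root), while u^73 = (w^73)^167 = 1.
Geometric series: S = (1 - u^73)/(1 - u) = (1 - 1)/(1 - u) = 0

S = 0


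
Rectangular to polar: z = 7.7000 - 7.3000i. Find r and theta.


r = sqrt(59.29+53.29) = sqrt(112.58) = 10.6104
theta = atan2(-7.3, 7.7) = -43.4725 degrees

r = 10.6104, theta = -43.4725 degrees


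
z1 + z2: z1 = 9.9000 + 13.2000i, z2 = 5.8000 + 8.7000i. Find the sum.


Real: 9.9 + 5.8 = 15.7
Imag: 13.2 + 8.7 = 21.9

15.7000 + 21.9000i


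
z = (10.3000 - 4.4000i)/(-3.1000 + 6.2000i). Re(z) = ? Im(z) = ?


Multiply by conjugate: (10.3000 - 4.4000i)(-3.1000 - 6.2000i) / ((-3.1)^2 + 6.2^2)
Numerator real = 10.3*(-3.1) - (4.4)*6.2 = -59.21
Numerator imag = -4.4*(-3.1) - 10.3*6.2 = -50.22
Denominator = 48.05
Re(z) = -59.21/48.05 = -1.2323
Im(z) = -50.22/48.05 = -1.0452

Re(z) = -1.2323, Im(z) = -1.0452


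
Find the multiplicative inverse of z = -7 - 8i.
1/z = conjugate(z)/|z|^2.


|z|^2 = 49+64 = 113
1/z = (-7 + 8i)/113

1/z = -0.0619 + 0.0708i


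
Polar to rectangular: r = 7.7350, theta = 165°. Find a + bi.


a = 7.7350*cos(165°) = 7.7350*(-0.965926) = -7.4714
b = 7.7350*sin(165°) = 7.7350*0.25882 = 2.0020

-7.4714 + 2.0020i
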